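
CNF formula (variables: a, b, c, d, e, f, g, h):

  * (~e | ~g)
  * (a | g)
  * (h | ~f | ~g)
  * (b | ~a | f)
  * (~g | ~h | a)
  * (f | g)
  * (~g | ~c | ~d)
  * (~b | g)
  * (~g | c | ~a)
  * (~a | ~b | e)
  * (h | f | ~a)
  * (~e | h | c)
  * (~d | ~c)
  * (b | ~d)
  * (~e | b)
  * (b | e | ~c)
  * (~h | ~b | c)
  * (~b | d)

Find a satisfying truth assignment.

a=False, b=True, c=False, d=True, e=False, f=False, g=True, h=False

Check each clause:
  1. (~g | ~e) — ~e is true.
  2. (a | g) — g is true.
  3. (~g | h | ~f) — ~f is true.
  4. (f | ~a | b) — b is true.
  5. (a | ~h | ~g) — ~h is true.
  6. (f | g) — g is true.
  7. (~g | ~c | ~d) — ~c is true.
  8. (~b | g) — g is true.
  9. (~g | c | ~a) — ~a is true.
  10. (~a | ~b | e) — ~a is true.
  11. (h | ~a | f) — ~a is true.
  12. (h | ~e | c) — ~e is true.
  13. (~d | ~c) — ~c is true.
  14. (b | ~d) — b is true.
  15. (~e | b) — b is true.
  16. (e | b | ~c) — ~c is true.
  17. (c | ~b | ~h) — ~h is true.
  18. (d | ~b) — d is true.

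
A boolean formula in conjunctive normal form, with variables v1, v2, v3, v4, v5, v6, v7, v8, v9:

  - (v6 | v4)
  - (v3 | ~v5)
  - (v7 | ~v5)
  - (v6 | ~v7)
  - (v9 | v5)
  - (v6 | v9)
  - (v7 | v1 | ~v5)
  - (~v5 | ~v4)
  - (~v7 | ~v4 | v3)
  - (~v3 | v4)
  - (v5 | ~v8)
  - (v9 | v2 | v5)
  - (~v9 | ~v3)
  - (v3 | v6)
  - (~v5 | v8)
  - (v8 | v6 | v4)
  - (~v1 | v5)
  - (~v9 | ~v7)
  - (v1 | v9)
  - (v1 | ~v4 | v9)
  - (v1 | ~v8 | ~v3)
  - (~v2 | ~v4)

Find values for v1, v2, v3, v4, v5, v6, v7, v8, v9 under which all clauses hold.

v6 occurs only positively in the remaining clauses — set v6 = True.
Set v1 = False and propagate.
  then v9 is forced to True.
  then v3 is forced to False.
  then v5 is forced to False.
  then v8 is forced to False.
  then v7 is forced to False.
The remaining clauses are satisfied by v2 = True, v4 = False.
Check each clause:
  1. (v4 | v6) — v6 is true.
  2. (~v5 | v3) — ~v5 is true.
  3. (~v5 | v7) — ~v5 is true.
  4. (v6 | ~v7) — ~v7 is true.
  5. (v5 | v9) — v9 is true.
  6. (v9 | v6) — v9 is true.
  7. (v1 | v7 | ~v5) — ~v5 is true.
  8. (~v5 | ~v4) — ~v5 is true.
  9. (v3 | ~v4 | ~v7) — ~v7 is true.
  10. (v4 | ~v3) — ~v3 is true.
  11. (v5 | ~v8) — ~v8 is true.
  12. (v9 | v2 | v5) — v9 is true.
  13. (~v9 | ~v3) — ~v3 is true.
  14. (v3 | v6) — v6 is true.
  15. (~v5 | v8) — ~v5 is true.
  16. (v4 | v8 | v6) — v6 is true.
  17. (~v1 | v5) — ~v1 is true.
  18. (~v9 | ~v7) — ~v7 is true.
  19. (v9 | v1) — v9 is true.
  20. (v9 | v1 | ~v4) — ~v4 is true.
  21. (v1 | ~v3 | ~v8) — ~v8 is true.
  22. (~v4 | ~v2) — ~v4 is true.

v1=F, v2=T, v3=F, v4=F, v5=F, v6=T, v7=F, v8=F, v9=T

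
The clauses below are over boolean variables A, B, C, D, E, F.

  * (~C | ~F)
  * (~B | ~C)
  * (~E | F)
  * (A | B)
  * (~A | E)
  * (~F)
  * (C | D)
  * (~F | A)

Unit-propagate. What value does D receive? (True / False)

(~F) stands alone — F = False.
(F | ~E) with F = False leaves only ~E, so E = False.
From (~A | E) and E = False: A = False.
(A | B): since A = False, the clause reduces to (B). B = True.
(~B | ~C) with B = True leaves only ~C, so C = False.
From (C | D) and C = False: D = True.

True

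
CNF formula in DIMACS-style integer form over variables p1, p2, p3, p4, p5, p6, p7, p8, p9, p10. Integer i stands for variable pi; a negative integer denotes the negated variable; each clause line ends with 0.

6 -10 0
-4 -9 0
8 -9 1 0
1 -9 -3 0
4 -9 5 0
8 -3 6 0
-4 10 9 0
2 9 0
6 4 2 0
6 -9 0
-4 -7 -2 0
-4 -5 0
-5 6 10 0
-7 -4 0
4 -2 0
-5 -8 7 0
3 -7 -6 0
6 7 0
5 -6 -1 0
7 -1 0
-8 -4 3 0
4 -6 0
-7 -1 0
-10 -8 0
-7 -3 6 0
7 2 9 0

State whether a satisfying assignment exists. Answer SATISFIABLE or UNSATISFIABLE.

Branch on p1: take p1 = False.
Branch on p2: take p2 = True.
  then p4 is forced to True.
  then p9 is forced to False.
  then p10 is forced to True.
  then p6 is forced to True.
  then p7 is forced to False.
  then p5 is forced to False.
  then p8 is forced to False.
p3 is now unconstrained; take p3 = True.
So p1=F  p2=T  p3=T  p4=T  p5=F  p6=T  p7=F  p8=F  p9=F  p10=T is a satisfying assignment.

SATISFIABLE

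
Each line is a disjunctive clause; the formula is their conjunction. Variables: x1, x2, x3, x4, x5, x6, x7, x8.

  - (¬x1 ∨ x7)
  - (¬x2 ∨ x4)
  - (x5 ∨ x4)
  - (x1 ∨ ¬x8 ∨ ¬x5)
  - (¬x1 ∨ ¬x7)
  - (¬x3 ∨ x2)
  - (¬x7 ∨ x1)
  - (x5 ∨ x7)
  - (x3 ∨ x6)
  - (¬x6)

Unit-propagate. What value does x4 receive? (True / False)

(¬x6) is a unit clause: x6 = False.
From (x3 ∨ x6) and x6 = False: x3 = True.
(x2 ∨ ¬x3) with x3 = True leaves only x2, so x2 = True.
From (¬x2 ∨ x4) and x2 = True: x4 = True.

True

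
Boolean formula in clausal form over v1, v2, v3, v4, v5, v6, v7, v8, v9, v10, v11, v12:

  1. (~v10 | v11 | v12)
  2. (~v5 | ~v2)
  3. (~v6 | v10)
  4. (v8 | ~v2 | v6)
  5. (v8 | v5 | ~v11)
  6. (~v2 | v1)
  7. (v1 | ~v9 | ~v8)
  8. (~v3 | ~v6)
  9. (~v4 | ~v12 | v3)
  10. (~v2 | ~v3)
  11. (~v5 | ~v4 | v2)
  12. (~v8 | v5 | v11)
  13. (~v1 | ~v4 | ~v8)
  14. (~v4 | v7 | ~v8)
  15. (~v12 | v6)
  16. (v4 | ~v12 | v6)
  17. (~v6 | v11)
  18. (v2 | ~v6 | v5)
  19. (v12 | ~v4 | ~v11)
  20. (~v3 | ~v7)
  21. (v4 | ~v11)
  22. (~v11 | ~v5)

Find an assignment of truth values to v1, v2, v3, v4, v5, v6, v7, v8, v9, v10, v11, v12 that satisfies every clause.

v1=0, v2=0, v3=0, v4=1, v5=0, v6=0, v7=1, v8=0, v9=0, v10=0, v11=0, v12=0

Pure literal: v9 appears only negated; assign v9 = False.
Branch on v1: take v1 = False.
  then v2 is forced to False.
For the remaining variables, v3 = False, v4 = True, v5 = False, v6 = False, v7 = True, v8 = False, v10 = False, v11 = False, v12 = False works.
Every clause has at least one true literal under this assignment.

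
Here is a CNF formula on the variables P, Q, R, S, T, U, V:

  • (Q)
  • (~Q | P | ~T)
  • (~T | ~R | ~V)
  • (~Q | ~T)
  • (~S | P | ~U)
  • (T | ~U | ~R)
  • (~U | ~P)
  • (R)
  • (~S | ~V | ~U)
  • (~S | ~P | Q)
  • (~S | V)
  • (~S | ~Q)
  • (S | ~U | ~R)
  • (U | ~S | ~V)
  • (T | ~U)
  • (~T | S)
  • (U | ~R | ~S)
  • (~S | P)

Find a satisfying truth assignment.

P=True, Q=True, R=True, S=False, T=False, U=False, V=True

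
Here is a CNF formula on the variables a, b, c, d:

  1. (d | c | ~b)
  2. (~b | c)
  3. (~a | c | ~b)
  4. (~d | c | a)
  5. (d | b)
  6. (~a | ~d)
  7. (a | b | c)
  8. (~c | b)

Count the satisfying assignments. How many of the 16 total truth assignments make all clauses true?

The models are:
  a=0 b=1 c=1 d=0
  a=0 b=1 c=1 d=1
  a=1 b=1 c=1 d=0
That's 3 in total.

3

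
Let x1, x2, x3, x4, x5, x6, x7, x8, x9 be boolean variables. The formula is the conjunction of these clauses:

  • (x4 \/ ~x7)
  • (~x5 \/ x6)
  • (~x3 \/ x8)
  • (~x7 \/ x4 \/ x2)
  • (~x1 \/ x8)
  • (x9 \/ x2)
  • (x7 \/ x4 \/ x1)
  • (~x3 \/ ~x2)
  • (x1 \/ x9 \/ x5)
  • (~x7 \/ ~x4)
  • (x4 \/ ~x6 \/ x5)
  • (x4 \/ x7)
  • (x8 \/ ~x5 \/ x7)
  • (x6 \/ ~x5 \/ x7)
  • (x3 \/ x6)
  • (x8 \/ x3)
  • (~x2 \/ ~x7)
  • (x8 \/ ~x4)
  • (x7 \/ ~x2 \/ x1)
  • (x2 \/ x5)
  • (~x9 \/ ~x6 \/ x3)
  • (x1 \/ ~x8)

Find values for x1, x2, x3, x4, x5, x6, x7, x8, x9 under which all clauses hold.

Try x1 = True.
  then x8 is forced to True.
Try x2 = True.
  then x3 is forced to False.
  then x6 is forced to True.
  then x7 is forced to False.
  then x4 is forced to True.
  then x9 is forced to False.
x5 is now unconstrained; take x5 = False.
Every clause has at least one true literal under this assignment.

x1=T, x2=T, x3=F, x4=T, x5=F, x6=T, x7=F, x8=T, x9=F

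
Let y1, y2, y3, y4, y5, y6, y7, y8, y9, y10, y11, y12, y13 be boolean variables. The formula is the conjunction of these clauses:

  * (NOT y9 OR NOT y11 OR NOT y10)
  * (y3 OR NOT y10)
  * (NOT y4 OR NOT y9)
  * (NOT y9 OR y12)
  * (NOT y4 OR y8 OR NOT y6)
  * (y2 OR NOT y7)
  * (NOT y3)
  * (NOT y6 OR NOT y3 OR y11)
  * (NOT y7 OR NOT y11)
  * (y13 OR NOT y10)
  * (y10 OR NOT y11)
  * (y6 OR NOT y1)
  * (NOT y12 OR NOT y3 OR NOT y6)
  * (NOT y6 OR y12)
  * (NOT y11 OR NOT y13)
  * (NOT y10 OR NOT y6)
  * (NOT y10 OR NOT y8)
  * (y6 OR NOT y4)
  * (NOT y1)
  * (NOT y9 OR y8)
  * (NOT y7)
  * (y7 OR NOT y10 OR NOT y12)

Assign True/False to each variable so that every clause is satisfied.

y1=False, y2=True, y3=False, y4=False, y5=False, y6=True, y7=False, y8=True, y9=False, y10=False, y11=False, y12=True, y13=True

(NOT y3) is a unit clause, so y3 = False.
The clause (NOT y10) is unit: y10 must be False.
The clause (NOT y11) is unit: y11 must be False.
The clause (NOT y1) is unit: y1 must be False.
Unit propagation: (NOT y7) forces y7 = False.
Pure literal: y4 appears only negated; assign y4 = False.
y8 occurs only positively in the remaining clauses — set y8 = True.
Set y6 = True and propagate.
  then y12 is forced to True.
y2, y5, y9, y13 are now unconstrained; take y2 = True, y5 = False, y9 = False, y13 = True.
Check each clause:
  1. (NOT y10 OR NOT y11 OR NOT y9) — NOT y11 is true.
  2. (y3 OR NOT y10) — NOT y10 is true.
  3. (NOT y9 OR NOT y4) — NOT y4 is true.
  4. (y12 OR NOT y9) — y12 is true.
  5. (y8 OR NOT y6 OR NOT y4) — y8 is true.
  6. (NOT y7 OR y2) — NOT y7 is true.
  7. (NOT y3) — NOT y3 is true.
  8. (y11 OR NOT y6 OR NOT y3) — NOT y3 is true.
  9. (NOT y11 OR NOT y7) — NOT y7 is true.
  10. (y13 OR NOT y10) — y13 is true.
  11. (y10 OR NOT y11) — NOT y11 is true.
  12. (y6 OR NOT y1) — y6 is true.
  13. (NOT y12 OR NOT y3 OR NOT y6) — NOT y3 is true.
  14. (y12 OR NOT y6) — y12 is true.
  15. (NOT y11 OR NOT y13) — NOT y11 is true.
  16. (NOT y6 OR NOT y10) — NOT y10 is true.
  17. (NOT y8 OR NOT y10) — NOT y10 is true.
  18. (NOT y4 OR y6) — NOT y4 is true.
  19. (NOT y1) — NOT y1 is true.
  20. (y8 OR NOT y9) — y8 is true.
  21. (NOT y7) — NOT y7 is true.
  22. (y7 OR NOT y12 OR NOT y10) — NOT y10 is true.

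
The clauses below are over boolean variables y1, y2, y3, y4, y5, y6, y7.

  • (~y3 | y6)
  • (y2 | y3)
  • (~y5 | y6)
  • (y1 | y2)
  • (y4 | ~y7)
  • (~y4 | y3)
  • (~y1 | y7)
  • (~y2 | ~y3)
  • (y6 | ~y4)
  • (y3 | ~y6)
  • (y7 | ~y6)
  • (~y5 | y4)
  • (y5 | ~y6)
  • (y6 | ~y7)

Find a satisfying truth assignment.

y1 = False, y2 = True, y3 = False, y4 = False, y5 = False, y6 = False, y7 = False

Check each clause:
  1. (y6 | ~y3) — ~y3 is true.
  2. (y2 | y3) — y2 is true.
  3. (y6 | ~y5) — ~y5 is true.
  4. (y1 | y2) — y2 is true.
  5. (y4 | ~y7) — ~y7 is true.
  6. (y3 | ~y4) — ~y4 is true.
  7. (~y1 | y7) — ~y1 is true.
  8. (~y2 | ~y3) — ~y3 is true.
  9. (~y4 | y6) — ~y4 is true.
  10. (~y6 | y3) — ~y6 is true.
  11. (y7 | ~y6) — ~y6 is true.
  12. (y4 | ~y5) — ~y5 is true.
  13. (~y6 | y5) — ~y6 is true.
  14. (~y7 | y6) — ~y7 is true.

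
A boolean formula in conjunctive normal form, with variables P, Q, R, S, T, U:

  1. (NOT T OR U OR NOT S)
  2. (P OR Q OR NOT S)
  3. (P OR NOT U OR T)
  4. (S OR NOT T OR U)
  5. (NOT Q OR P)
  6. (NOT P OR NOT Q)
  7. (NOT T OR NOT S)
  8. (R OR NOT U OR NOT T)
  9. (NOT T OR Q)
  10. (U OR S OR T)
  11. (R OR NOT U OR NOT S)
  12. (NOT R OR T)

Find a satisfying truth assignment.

P=True, Q=False, R=False, S=False, T=False, U=True

Try P = True.
  then Q is forced to False.
  then T is forced to False.
  then R is forced to False.
For the remaining variables, S = False, U = True works.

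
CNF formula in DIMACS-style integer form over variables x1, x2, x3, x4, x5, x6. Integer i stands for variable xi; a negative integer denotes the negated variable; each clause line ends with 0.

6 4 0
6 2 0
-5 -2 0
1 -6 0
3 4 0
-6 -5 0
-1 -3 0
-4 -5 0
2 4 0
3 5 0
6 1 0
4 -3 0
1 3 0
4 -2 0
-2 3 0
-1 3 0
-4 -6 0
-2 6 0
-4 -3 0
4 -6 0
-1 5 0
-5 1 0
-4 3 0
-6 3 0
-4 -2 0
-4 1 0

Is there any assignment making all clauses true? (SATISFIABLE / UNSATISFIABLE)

UNSATISFIABLE

x4 = True:
  propagation gives x5=False, x3=True; an empty clause results — contradiction.
x4 = False:
  propagation gives x6=True; an empty clause results — contradiction.
Every branch closes, so no satisfying assignment exists.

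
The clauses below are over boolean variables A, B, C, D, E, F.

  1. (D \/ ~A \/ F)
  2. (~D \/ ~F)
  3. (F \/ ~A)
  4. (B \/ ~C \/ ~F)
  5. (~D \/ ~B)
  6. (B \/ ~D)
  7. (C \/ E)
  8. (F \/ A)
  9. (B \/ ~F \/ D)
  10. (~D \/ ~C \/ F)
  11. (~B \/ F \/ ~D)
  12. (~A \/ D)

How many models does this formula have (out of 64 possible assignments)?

3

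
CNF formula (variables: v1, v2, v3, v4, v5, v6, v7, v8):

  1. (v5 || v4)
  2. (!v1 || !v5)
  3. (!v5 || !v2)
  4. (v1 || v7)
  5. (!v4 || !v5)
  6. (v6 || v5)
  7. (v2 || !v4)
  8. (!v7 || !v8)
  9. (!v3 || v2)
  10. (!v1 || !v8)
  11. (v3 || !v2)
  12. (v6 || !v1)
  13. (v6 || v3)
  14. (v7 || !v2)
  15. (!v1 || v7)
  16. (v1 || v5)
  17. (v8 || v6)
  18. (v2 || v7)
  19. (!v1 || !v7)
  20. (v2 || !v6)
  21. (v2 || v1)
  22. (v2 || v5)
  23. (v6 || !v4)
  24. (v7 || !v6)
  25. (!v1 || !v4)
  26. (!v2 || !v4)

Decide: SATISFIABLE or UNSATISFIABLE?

v2 = True:
  propagation gives v5=False, v4=True; an empty clause results — contradiction.
v2 = False:
  propagation gives v4=False, v5=True, v1=False; an empty clause results — contradiction.
Every branch closes, so no satisfying assignment exists.

UNSATISFIABLE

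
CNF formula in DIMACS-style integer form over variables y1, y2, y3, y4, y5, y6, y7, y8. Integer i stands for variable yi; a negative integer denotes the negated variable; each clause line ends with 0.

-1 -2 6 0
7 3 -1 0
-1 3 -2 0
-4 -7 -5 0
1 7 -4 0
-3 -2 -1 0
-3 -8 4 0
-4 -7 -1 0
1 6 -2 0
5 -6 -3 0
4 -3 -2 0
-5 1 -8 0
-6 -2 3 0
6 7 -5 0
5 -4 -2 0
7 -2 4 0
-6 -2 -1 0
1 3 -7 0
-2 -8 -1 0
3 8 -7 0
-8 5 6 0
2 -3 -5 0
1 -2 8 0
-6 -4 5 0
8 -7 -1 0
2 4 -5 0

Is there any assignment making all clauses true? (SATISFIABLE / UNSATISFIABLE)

SATISFIABLE

Set y1 = False and propagate.
Try y2 = False.
Branch on y3: take y3 = True.
  then y5 is forced to False.
  then y6 is forced to False.
  then y8 is forced to False.
For the remaining variables, y4 = False, y7 = True works.
So y1=F, y2=F, y3=T, y4=F, y5=F, y6=F, y7=T, y8=F is a satisfying assignment.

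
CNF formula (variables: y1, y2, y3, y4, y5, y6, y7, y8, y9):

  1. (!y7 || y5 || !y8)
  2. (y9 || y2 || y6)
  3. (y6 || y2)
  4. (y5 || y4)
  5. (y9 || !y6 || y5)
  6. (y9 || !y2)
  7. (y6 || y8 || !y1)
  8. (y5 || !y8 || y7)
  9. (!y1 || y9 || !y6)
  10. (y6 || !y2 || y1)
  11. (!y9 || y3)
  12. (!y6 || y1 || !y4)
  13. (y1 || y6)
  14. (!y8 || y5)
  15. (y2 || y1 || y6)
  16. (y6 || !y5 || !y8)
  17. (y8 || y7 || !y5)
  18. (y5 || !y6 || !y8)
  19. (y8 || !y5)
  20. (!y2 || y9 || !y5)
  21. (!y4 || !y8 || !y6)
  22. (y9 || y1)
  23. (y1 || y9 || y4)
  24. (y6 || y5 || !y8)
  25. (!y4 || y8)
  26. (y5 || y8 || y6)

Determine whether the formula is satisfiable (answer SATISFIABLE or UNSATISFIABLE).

SATISFIABLE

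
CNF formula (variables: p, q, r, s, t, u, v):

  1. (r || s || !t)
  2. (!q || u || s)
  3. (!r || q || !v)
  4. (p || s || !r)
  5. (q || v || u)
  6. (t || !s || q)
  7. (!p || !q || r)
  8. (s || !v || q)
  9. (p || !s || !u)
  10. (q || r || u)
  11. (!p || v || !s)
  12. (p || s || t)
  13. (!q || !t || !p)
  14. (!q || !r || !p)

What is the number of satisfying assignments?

12

Split on q, then s.
  q=1, s=1: forces p=0; u=0; r, t, v free → 2^3 = 8.
  q=1, s=0: no assignment works — 0.
  q=0, s=1: remaining (p,r,t,u,v) ∈ {(1,0,1,1,1)} — 1.
  q=0, s=0: remaining (p,r,t,u,v) ∈ {(1,0,0,1,0); (1,1,0,1,0); (1,1,1,1,0)} — 3.
Total: 8 + 0 + 1 + 3 = 12.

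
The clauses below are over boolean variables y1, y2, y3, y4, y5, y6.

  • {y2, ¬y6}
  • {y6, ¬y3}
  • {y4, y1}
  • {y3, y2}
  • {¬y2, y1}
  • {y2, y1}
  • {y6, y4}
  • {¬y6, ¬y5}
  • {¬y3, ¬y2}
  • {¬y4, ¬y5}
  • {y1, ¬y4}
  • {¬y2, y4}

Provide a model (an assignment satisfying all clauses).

y1 = True, y2 = True, y3 = False, y4 = True, y5 = False, y6 = True

Pure literal: y1 appears only positively; assign y1 = True.
y5 occurs only negated in the remaining clauses — set y5 = False.
Set y2 = True and propagate.
  then y3 is forced to False.
  then y4 is forced to True.
y6 is now unconstrained; take y6 = True.
Every clause has at least one true literal under this assignment.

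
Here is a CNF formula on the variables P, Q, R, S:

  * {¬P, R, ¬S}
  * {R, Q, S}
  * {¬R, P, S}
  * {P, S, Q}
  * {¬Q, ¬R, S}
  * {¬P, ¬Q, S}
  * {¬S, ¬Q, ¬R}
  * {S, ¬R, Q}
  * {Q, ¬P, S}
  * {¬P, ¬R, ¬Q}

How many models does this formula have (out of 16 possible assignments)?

Satisfying assignments:
  P=F Q=F R=F S=T
  P=F Q=F R=T S=T
  P=F Q=T R=F S=F
  P=F Q=T R=F S=T
  P=T Q=F R=T S=T
That's 5 in total.

5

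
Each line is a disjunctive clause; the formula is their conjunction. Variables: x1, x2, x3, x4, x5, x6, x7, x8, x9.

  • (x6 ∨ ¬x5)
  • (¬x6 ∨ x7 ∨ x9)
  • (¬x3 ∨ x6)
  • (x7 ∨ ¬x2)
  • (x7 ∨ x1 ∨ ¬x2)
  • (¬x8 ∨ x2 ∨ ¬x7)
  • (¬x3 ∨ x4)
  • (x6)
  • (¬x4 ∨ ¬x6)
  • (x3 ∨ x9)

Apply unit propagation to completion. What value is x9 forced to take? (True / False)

True

(x6) stands alone — x6 = True.
(¬x6 ∨ ¬x4): since x6 = True, the clause reduces to (¬x4). x4 = False.
(¬x3 ∨ x4): since x4 = False, the clause reduces to (¬x3). x3 = False.
From (x3 ∨ x9) and x3 = False: x9 = True.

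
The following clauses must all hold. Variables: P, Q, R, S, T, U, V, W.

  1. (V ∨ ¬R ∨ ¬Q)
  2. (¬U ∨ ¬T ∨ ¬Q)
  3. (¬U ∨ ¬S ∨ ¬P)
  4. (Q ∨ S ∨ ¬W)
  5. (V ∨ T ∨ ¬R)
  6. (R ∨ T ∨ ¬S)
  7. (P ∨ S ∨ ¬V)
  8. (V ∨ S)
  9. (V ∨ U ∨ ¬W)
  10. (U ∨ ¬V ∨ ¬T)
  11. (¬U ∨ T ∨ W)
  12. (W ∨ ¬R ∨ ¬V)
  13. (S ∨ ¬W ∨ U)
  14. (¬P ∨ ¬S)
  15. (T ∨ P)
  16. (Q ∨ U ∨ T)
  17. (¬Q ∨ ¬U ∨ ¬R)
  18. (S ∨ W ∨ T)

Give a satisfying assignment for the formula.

P=F, Q=F, R=F, S=T, T=T, U=T, V=T, W=F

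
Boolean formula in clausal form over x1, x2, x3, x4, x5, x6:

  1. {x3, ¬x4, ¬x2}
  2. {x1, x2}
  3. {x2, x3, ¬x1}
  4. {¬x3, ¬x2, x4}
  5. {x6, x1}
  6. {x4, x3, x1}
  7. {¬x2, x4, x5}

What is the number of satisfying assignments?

Case analysis on x2 and x1:
  x2=T, x1=T: x6 free; 3 ways for (x3,x4,x5) × 2^1 = 6.
  x2=T, x1=F: remaining (x3,x4,x5,x6) ∈ {(T,T,F,T); (T,T,T,T)} — 2.
  x2=F, x1=T: forces x3=T; x4, x5, x6 free → 2^3 = 8.
  x2=F, x1=F: a clause becomes empty — 0.
Total: 6 + 2 + 8 + 0 = 16.

16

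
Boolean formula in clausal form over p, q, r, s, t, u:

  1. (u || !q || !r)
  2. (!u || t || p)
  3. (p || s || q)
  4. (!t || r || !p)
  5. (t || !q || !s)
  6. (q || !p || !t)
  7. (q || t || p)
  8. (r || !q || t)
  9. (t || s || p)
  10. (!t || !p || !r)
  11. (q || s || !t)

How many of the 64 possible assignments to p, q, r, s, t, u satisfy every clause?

Split on t, then p.
  t=1, p=1: a clause becomes empty — 0.
  t=1, p=0: 10 of the 16 assignments to (q,r,s,u) work.
  t=0, p=1: 9 of the 16 assignments to (q,r,s,u) work.
  t=0, p=0: a clause becomes empty — 0.
Total: 0 + 10 + 9 + 0 = 19.

19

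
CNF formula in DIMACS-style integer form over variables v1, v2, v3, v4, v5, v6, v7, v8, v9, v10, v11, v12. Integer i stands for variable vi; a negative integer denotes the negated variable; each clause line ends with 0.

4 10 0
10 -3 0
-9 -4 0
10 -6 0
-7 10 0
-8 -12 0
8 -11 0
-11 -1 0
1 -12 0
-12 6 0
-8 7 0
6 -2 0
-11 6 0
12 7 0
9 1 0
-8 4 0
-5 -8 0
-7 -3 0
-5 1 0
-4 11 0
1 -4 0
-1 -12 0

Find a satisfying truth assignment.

v1=True, v2=False, v3=False, v4=False, v5=True, v6=True, v7=True, v8=False, v9=False, v10=True, v11=False, v12=False

Pure literal: v2 appears only negated; assign v2 = False.
v3 occurs only negated in the remaining clauses — set v3 = False.
Set v1 = True and propagate.
  then v11 is forced to False.
  then v4 is forced to False.
  then v10 is forced to True.
  then v8 is forced to False.
  then v12 is forced to False.
  then v7 is forced to True.
v5, v6, v9 are now unconstrained; take v5 = True, v6 = True, v9 = False.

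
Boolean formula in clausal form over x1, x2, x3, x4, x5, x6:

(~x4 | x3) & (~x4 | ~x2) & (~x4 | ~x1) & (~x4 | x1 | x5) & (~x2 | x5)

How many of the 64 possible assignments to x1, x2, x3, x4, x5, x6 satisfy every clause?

26

Case analysis on x4 and x1:
  x4=1, x1=1: a clause becomes empty — 0.
  x4=1, x1=0: remaining (x2,x3,x5,x6) ∈ {(0,1,1,0); (0,1,1,1)} — 2.
  x4=0, x1=1: x3, x6 free; 3 ways for (x2,x5) × 2^2 = 12.
  x4=0, x1=0: x3, x6 free; 3 ways for (x2,x5) × 2^2 = 12.
Total: 0 + 2 + 12 + 12 = 26.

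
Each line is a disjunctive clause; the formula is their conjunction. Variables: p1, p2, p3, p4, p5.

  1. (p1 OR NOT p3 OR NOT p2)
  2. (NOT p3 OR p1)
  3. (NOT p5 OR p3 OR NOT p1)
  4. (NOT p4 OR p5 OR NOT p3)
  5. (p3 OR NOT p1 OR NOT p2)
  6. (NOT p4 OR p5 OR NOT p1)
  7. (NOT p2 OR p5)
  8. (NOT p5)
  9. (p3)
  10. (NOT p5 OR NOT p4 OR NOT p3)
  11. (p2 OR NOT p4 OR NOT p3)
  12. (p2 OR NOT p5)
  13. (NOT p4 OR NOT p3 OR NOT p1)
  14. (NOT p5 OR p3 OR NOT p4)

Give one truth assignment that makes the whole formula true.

p1 = 1, p2 = 0, p3 = 1, p4 = 0, p5 = 0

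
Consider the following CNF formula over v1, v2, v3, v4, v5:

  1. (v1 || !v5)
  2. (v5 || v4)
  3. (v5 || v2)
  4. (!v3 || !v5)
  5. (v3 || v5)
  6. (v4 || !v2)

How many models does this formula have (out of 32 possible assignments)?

5

The models are:
  v1=0 v2=1 v3=1 v4=1 v5=0
  v1=1 v2=0 v3=0 v4=0 v5=1
  v1=1 v2=0 v3=0 v4=1 v5=1
  v1=1 v2=1 v3=0 v4=1 v5=1
  v1=1 v2=1 v3=1 v4=1 v5=0
Count: 5.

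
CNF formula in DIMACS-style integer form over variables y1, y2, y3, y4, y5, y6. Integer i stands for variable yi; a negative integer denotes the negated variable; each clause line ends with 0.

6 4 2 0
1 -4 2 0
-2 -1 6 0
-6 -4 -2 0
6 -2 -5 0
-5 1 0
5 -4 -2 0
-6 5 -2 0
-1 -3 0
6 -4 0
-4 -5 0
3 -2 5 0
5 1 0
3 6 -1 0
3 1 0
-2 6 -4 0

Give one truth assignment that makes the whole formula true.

y1 = True, y2 = True, y3 = False, y4 = False, y5 = True, y6 = True

Branch on y1: take y1 = True.
  then y3 is forced to False.
  then y6 is forced to True.
Branch on y2: take y2 = True.
  then y4 is forced to False.
  then y5 is forced to True.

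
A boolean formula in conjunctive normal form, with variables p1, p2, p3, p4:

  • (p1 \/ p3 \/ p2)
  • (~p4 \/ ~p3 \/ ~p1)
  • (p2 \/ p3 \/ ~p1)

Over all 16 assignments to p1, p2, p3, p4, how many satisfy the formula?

Case analysis on p1 and p3:
  p1=1, p3=1: remaining (p2,p4) ∈ {(0,0); (1,0)} — 2.
  p1=1, p3=0: remaining (p2,p4) ∈ {(1,0); (1,1)} — 2.
  p1=0, p3=1: remaining (p2,p4) ∈ {(0,0); (0,1); (1,0); (1,1)} — 4.
  p1=0, p3=0: remaining (p2,p4) ∈ {(1,0); (1,1)} — 2.
Total: 2 + 2 + 4 + 2 = 10.

10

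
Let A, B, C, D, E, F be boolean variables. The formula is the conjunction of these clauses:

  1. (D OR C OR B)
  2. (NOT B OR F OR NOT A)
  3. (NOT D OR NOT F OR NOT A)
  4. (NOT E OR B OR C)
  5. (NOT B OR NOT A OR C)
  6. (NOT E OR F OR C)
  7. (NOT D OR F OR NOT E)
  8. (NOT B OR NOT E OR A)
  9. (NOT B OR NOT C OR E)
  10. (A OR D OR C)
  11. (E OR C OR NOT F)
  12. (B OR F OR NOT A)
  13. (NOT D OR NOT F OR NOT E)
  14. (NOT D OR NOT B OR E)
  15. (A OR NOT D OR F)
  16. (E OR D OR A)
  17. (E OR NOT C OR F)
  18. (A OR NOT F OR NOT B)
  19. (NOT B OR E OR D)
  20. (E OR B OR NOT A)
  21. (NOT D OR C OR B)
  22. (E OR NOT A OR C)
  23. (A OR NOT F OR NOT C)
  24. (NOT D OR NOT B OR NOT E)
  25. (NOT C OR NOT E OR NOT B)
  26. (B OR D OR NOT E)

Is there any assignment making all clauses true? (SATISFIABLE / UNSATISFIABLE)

E = True:
  B = True:
    propagation gives A=True, F=True, D=False, C=True; an empty clause results — contradiction.
  B = False:
    propagation gives C=True, D=True, F=True; an empty clause results — contradiction.
E = False:
  A = True:
    propagation gives B=True, F=True, D=False; an empty clause results — contradiction.
  A = False:
    propagation gives D=True, B=False, F=True, C=True; an empty clause results — contradiction.
Every branch closes, so no satisfying assignment exists.

UNSATISFIABLE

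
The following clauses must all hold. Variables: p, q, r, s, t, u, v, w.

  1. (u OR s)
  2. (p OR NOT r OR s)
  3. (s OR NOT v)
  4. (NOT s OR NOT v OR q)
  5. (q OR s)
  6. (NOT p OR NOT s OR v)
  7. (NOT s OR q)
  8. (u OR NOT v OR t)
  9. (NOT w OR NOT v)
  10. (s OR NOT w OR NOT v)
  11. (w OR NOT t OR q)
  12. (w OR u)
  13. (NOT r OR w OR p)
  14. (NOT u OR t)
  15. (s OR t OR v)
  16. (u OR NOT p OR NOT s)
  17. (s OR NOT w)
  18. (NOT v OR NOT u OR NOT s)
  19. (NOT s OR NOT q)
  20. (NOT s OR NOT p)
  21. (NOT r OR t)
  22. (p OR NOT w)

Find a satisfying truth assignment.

p=T, q=T, r=F, s=F, t=T, u=T, v=F, w=F

Check each clause:
  1. (u OR s) — u is true.
  2. (p OR s OR NOT r) — p is true.
  3. (NOT v OR s) — NOT v is true.
  4. (NOT s OR q OR NOT v) — NOT v is true.
  5. (s OR q) — q is true.
  6. (NOT s OR NOT p OR v) — NOT s is true.
  7. (q OR NOT s) — q is true.
  8. (t OR u OR NOT v) — NOT v is true.
  9. (NOT w OR NOT v) — NOT w is true.
  10. (NOT v OR s OR NOT w) — NOT w is true.
  11. (NOT t OR q OR w) — q is true.
  12. (w OR u) — u is true.
  13. (w OR p OR NOT r) — p is true.
  14. (NOT u OR t) — t is true.
  15. (v OR s OR t) — t is true.
  16. (NOT s OR NOT p OR u) — NOT s is true.
  17. (s OR NOT w) — NOT w is true.
  18. (NOT s OR NOT u OR NOT v) — NOT v is true.
  19. (NOT s OR NOT q) — NOT s is true.
  20. (NOT s OR NOT p) — NOT s is true.
  21. (t OR NOT r) — NOT r is true.
  22. (NOT w OR p) — NOT w is true.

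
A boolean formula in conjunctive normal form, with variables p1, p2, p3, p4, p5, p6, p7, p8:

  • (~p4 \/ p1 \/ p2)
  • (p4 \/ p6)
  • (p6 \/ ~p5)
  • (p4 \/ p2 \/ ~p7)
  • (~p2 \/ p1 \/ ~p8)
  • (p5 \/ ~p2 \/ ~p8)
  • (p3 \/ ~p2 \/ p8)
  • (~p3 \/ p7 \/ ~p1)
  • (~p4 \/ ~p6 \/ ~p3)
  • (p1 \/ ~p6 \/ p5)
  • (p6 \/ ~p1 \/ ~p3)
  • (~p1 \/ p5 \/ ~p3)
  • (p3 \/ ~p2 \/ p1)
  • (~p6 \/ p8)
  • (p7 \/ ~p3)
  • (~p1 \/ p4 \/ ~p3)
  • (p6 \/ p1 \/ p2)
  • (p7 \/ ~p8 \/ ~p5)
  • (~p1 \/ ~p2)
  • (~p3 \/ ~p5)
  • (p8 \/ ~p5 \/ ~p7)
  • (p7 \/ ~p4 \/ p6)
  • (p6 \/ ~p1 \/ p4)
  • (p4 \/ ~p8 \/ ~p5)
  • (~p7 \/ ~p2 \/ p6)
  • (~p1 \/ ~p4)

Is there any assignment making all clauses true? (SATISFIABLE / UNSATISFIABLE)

SATISFIABLE

Set p1 = True and propagate.
  then p2 is forced to False.
  then p4 is forced to False.
  then p6 is forced to True.
  then p7 is forced to False.
  then p3 is forced to False.
  then p8 is forced to True.
  then p5 is forced to False.
So p1=T, p2=F, p3=F, p4=F, p5=F, p6=T, p7=F, p8=T is a satisfying assignment.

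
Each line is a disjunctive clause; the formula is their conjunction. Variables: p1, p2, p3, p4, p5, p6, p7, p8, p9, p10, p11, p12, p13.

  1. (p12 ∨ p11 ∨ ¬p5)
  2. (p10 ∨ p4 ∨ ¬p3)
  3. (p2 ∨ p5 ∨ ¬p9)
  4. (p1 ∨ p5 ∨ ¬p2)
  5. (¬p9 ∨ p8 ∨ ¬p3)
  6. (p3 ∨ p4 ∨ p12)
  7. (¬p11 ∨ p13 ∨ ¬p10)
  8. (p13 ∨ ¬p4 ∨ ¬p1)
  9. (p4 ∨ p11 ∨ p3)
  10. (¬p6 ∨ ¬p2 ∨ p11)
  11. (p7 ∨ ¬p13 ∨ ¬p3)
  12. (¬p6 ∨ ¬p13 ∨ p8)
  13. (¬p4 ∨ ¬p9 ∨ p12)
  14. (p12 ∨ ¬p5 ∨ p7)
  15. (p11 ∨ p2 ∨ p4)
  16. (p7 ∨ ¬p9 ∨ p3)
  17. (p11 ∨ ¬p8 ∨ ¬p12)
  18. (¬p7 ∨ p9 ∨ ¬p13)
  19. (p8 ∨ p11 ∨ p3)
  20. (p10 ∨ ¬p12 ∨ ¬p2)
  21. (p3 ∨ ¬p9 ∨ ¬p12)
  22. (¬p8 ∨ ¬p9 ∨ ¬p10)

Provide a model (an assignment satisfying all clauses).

p1=True, p2=False, p3=False, p4=False, p5=False, p6=False, p7=True, p8=False, p9=False, p10=False, p11=True, p12=True, p13=False

Check each clause:
  1. (p11 ∨ ¬p5 ∨ p12) — p11 is true.
  2. (p10 ∨ p4 ∨ ¬p3) — ¬p3 is true.
  3. (p2 ∨ ¬p9 ∨ p5) — ¬p9 is true.
  4. (p5 ∨ ¬p2 ∨ p1) — p1 is true.
  5. (p8 ∨ ¬p9 ∨ ¬p3) — ¬p3 is true.
  6. (p3 ∨ p12 ∨ p4) — p12 is true.
  7. (p13 ∨ ¬p11 ∨ ¬p10) — ¬p10 is true.
  8. (¬p4 ∨ p13 ∨ ¬p1) — ¬p4 is true.
  9. (p3 ∨ p11 ∨ p4) — p11 is true.
  10. (¬p6 ∨ ¬p2 ∨ p11) — ¬p6 is true.
  11. (¬p3 ∨ ¬p13 ∨ p7) — ¬p13 is true.
  12. (¬p6 ∨ ¬p13 ∨ p8) — ¬p6 is true.
  13. (p12 ∨ ¬p4 ∨ ¬p9) — ¬p4 is true.
  14. (¬p5 ∨ p7 ∨ p12) — ¬p5 is true.
  15. (p4 ∨ p2 ∨ p11) — p11 is true.
  16. (p3 ∨ p7 ∨ ¬p9) — ¬p9 is true.
  17. (¬p8 ∨ p11 ∨ ¬p12) — ¬p8 is true.
  18. (¬p7 ∨ ¬p13 ∨ p9) — ¬p13 is true.
  19. (p11 ∨ p8 ∨ p3) — p11 is true.
  20. (¬p2 ∨ ¬p12 ∨ p10) — ¬p2 is true.
  21. (p3 ∨ ¬p12 ∨ ¬p9) — ¬p9 is true.
  22. (¬p10 ∨ ¬p8 ∨ ¬p9) — ¬p8 is true.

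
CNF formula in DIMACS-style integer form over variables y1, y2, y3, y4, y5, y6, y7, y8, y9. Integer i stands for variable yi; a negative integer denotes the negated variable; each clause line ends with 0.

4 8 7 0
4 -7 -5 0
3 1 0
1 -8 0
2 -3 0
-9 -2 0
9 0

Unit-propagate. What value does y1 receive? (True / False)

True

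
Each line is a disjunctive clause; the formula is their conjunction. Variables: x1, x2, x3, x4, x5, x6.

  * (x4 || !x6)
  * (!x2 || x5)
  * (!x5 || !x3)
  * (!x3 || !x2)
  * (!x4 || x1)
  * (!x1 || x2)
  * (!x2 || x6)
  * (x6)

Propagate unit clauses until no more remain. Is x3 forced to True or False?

(x6) is a unit clause: x6 = True.
(x4 || !x6): since x6 = True, the clause reduces to (x4). x4 = True.
From (!x4 || x1) and x4 = True: x1 = True.
(x2 || !x1) with x1 = True leaves only x2, so x2 = True.
In (x5 || !x2), !x2 is now false; x5 must hold, so x5 = True.
(!x5 || !x3) with x5 = True leaves only !x3, so x3 = False.

False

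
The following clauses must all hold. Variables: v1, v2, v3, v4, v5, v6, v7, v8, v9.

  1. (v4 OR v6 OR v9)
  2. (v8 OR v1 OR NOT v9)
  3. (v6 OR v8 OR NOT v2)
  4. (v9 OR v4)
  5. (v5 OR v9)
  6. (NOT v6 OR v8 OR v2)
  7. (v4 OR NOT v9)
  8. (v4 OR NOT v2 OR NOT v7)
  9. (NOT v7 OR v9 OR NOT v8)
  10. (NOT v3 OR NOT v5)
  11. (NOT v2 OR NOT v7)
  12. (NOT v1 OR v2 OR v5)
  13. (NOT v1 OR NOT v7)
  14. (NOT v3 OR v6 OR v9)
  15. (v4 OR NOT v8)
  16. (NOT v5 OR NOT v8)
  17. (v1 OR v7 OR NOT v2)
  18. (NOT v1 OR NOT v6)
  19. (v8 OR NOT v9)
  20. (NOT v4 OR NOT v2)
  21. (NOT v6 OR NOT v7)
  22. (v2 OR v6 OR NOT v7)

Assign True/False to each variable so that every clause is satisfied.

v1 = 0  v2 = 0  v3 = 1  v4 = 1  v5 = 0  v6 = 0  v7 = 0  v8 = 1  v9 = 1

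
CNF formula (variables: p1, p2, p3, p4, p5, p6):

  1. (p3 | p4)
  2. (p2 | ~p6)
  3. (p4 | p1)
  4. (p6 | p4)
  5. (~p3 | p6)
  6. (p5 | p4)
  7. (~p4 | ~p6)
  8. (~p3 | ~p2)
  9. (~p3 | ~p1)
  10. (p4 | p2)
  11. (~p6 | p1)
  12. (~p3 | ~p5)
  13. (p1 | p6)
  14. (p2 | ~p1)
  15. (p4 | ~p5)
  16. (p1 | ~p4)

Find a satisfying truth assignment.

Set p1 = True and propagate.
  then p3 is forced to False.
  then p4 is forced to True.
  then p6 is forced to False.
  then p2 is forced to True.
p5 is now unconstrained; take p5 = True.
Every clause has at least one true literal under this assignment.

p1 = True, p2 = True, p3 = False, p4 = True, p5 = True, p6 = False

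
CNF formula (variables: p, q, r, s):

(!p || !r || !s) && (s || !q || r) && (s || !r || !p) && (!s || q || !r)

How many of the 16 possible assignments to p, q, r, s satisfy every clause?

Split on r, then s.
  r=T, s=T: remaining (p,q) ∈ {(F,T)} — 1.
  r=T, s=F: remaining (p,q) ∈ {(F,F); (F,T)} — 2.
  r=F, s=T: remaining (p,q) ∈ {(F,F); (F,T); (T,F); (T,T)} — 4.
  r=F, s=F: remaining (p,q) ∈ {(F,F); (T,F)} — 2.
Total: 1 + 2 + 4 + 2 = 9.

9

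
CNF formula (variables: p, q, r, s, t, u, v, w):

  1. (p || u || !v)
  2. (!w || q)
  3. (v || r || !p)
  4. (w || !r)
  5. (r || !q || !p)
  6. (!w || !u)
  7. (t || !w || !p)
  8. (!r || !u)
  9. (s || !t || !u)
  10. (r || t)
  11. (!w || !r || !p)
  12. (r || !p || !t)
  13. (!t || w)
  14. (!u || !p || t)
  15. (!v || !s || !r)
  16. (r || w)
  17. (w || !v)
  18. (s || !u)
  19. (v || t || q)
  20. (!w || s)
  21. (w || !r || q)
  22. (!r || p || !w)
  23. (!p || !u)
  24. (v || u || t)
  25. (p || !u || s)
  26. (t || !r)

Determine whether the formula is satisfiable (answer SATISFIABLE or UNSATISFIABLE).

SATISFIABLE

Set p = False and propagate.
Set q = True and propagate.
Try r = False.
  then t is forced to True.
  then w is forced to True.
  then u is forced to False.
  then v is forced to False.
  then s is forced to True.
So p = F  q = T  r = F  s = T  t = T  u = F  v = F  w = T is a satisfying assignment.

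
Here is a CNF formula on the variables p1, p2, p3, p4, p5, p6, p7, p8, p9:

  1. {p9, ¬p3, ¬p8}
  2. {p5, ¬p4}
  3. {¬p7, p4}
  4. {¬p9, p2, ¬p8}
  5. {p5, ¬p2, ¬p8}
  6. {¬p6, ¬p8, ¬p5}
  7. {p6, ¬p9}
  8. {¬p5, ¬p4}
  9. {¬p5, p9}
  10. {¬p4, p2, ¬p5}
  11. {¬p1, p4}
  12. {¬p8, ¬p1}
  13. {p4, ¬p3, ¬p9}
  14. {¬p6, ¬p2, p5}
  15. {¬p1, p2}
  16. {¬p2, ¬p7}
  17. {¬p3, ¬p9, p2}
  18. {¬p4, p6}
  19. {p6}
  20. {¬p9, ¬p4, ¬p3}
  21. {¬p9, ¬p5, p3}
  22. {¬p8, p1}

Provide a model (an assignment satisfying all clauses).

p1 = False, p2 = False, p3 = True, p4 = False, p5 = False, p6 = True, p7 = False, p8 = False, p9 = False

Unit propagation: (p6) forces p6 = True.
p7 occurs only negated in the remaining clauses — set p7 = False.
p8 occurs only negated in the remaining clauses — set p8 = False.
Set p1 = False and propagate.
The remaining clauses are satisfied by p2 = False, p3 = True, p4 = False, p5 = False, p9 = False.
Every clause has at least one true literal under this assignment.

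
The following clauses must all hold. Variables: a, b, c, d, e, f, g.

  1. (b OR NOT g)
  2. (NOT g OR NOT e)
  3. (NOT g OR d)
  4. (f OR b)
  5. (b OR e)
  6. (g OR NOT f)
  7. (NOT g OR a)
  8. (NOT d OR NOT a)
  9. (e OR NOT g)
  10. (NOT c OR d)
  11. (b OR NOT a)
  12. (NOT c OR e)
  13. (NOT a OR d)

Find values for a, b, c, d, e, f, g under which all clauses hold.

a=F, b=T, c=F, d=T, e=F, f=F, g=F

Check each clause:
  1. (b OR NOT g) — NOT g is true.
  2. (NOT g OR NOT e) — NOT g is true.
  3. (NOT g OR d) — NOT g is true.
  4. (b OR f) — b is true.
  5. (e OR b) — b is true.
  6. (NOT f OR g) — NOT f is true.
  7. (a OR NOT g) — NOT g is true.
  8. (NOT a OR NOT d) — NOT a is true.
  9. (e OR NOT g) — NOT g is true.
  10. (d OR NOT c) — d is true.
  11. (b OR NOT a) — b is true.
  12. (e OR NOT c) — NOT c is true.
  13. (NOT a OR d) — d is true.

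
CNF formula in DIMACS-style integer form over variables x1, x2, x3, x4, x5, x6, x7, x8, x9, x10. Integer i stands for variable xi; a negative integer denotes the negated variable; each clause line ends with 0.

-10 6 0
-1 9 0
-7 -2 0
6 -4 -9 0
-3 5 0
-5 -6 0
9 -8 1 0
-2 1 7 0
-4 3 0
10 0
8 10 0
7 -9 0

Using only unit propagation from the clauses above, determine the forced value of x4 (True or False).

False

(x10) stands alone — x10 = True.
(x6 || !x10) with x10 = True leaves only x6, so x6 = True.
(!x6 || !x5): since x6 = True, the clause reduces to (!x5). x5 = False.
From (!x3 || x5) and x5 = False: x3 = False.
(x3 || !x4) with x3 = False leaves only !x4, so x4 = False.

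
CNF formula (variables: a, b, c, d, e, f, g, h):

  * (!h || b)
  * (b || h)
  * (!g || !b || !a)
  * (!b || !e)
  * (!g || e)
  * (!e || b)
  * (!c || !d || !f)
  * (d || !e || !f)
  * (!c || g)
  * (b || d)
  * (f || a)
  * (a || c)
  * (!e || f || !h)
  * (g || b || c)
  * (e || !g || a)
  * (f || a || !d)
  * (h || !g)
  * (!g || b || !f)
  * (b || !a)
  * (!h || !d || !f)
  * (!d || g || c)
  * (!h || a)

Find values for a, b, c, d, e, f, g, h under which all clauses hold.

a=True, b=True, c=False, d=False, e=False, f=False, g=False, h=False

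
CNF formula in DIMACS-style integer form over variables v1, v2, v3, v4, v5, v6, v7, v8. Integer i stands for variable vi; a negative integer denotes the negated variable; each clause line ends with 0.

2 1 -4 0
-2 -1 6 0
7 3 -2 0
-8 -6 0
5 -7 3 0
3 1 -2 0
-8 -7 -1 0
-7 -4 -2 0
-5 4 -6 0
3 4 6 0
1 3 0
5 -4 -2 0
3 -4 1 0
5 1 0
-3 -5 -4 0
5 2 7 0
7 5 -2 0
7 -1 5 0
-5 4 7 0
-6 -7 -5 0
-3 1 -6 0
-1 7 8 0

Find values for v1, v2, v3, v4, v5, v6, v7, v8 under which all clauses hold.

Branch on v1: take v1 = False.
  then v3 is forced to True.
  then v5 is forced to True.
  then v4 is forced to False.
  then v6 is forced to False.
  then v7 is forced to True.
v2, v8 are now unconstrained; take v2 = False, v8 = True.
Every clause has at least one true literal under this assignment.

v1=0, v2=0, v3=1, v4=0, v5=1, v6=0, v7=1, v8=1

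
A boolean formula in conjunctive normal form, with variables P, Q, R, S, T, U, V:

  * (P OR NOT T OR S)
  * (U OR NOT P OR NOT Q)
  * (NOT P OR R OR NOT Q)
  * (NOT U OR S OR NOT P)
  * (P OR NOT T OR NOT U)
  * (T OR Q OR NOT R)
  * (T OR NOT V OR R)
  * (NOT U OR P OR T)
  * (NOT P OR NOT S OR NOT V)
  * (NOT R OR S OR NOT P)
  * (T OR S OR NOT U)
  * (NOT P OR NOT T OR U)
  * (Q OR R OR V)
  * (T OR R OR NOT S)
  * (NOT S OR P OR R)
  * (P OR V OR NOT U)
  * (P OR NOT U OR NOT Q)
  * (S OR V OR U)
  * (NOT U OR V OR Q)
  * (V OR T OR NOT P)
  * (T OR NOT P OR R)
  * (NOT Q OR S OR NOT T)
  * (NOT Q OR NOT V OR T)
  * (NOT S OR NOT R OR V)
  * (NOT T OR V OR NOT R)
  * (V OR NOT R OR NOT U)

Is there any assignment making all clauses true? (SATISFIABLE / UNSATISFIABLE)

Set P = False and propagate.
Branch on Q: take Q = False.
For the remaining variables, R = True, S = True, T = True, U = False, V = True works.
So P=False, Q=False, R=True, S=True, T=True, U=False, V=True is a satisfying assignment.

SATISFIABLE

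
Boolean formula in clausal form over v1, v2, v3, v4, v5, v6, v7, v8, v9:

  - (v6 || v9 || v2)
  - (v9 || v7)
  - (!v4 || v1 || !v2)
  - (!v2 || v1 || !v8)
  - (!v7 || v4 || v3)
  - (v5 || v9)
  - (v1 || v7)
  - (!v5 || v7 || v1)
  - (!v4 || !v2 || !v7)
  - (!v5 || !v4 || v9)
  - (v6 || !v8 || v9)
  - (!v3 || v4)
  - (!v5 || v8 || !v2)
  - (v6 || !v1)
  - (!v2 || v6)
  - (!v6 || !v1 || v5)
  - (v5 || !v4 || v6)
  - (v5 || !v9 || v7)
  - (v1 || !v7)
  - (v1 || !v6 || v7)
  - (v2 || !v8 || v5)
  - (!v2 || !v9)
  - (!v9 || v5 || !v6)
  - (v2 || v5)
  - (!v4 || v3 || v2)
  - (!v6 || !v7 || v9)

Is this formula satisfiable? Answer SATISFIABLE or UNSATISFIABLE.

Set v1 = True and propagate.
  then v6 is forced to True.
  then v5 is forced to True.
Set v2 = False and propagate.
For the remaining variables, v3 = False, v4 = False, v7 = False, v8 = True, v9 = True works.
Every clause has at least one true literal under this assignment.
So v1=T, v2=F, v3=F, v4=F, v5=T, v6=T, v7=F, v8=T, v9=T is a satisfying assignment.

SATISFIABLE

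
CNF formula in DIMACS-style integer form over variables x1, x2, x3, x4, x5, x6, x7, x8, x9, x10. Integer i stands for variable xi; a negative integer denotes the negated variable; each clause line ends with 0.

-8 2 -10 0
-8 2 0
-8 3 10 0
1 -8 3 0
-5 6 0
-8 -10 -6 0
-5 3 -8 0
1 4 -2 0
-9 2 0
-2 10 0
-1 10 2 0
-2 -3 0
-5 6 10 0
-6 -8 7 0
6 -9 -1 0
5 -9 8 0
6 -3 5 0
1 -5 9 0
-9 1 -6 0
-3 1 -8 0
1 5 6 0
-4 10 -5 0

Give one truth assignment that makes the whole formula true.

x1=T, x2=F, x3=F, x4=F, x5=F, x6=F, x7=F, x8=F, x9=F, x10=T

Check each clause:
  1. (x2 || !x8 || !x10) — !x8 is true.
  2. (x2 || !x8) — !x8 is true.
  3. (x10 || !x8 || x3) — !x8 is true.
  4. (!x8 || x1 || x3) — !x8 is true.
  5. (!x5 || x6) — !x5 is true.
  6. (!x10 || !x8 || !x6) — !x8 is true.
  7. (!x5 || x3 || !x8) — !x8 is true.
  8. (x4 || !x2 || x1) — x1 is true.
  9. (x2 || !x9) — !x9 is true.
  10. (!x2 || x10) — x10 is true.
  11. (x10 || !x1 || x2) — x10 is true.
  12. (!x2 || !x3) — !x3 is true.
  13. (x10 || x6 || !x5) — x10 is true.
  14. (!x6 || x7 || !x8) — !x8 is true.
  15. (x6 || !x9 || !x1) — !x9 is true.
  16. (x5 || !x9 || x8) — !x9 is true.
  17. (!x3 || x6 || x5) — !x3 is true.
  18. (x1 || x9 || !x5) — x1 is true.
  19. (x1 || !x9 || !x6) — x1 is true.
  20. (x1 || !x8 || !x3) — !x8 is true.
  21. (x6 || x1 || x5) — x1 is true.
  22. (x10 || !x5 || !x4) — x10 is true.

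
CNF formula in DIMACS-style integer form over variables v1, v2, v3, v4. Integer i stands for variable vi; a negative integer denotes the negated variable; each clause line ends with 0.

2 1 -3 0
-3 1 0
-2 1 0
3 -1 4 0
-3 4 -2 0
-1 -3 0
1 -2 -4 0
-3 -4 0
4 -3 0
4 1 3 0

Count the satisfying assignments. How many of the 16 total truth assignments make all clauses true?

3

Satisfying assignments:
  v1=0 v2=0 v3=0 v4=1
  v1=1 v2=0 v3=0 v4=1
  v1=1 v2=1 v3=0 v4=1
That's 3 in total.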